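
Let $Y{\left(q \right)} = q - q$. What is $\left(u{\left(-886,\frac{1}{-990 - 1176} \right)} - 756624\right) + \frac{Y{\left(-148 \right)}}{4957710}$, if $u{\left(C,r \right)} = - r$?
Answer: $- \frac{1638847583}{2166} \approx -7.5662 \cdot 10^{5}$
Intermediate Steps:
$Y{\left(q \right)} = 0$
$\left(u{\left(-886,\frac{1}{-990 - 1176} \right)} - 756624\right) + \frac{Y{\left(-148 \right)}}{4957710} = \left(- \frac{1}{-990 - 1176} - 756624\right) + \frac{0}{4957710} = \left(- \frac{1}{-2166} - 756624\right) + 0 \cdot \frac{1}{4957710} = \left(\left(-1\right) \left(- \frac{1}{2166}\right) - 756624\right) + 0 = \left(\frac{1}{2166} - 756624\right) + 0 = - \frac{1638847583}{2166} + 0 = - \frac{1638847583}{2166}$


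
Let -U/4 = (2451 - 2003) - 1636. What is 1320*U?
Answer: 6272640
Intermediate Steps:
U = 4752 (U = -4*((2451 - 2003) - 1636) = -4*(448 - 1636) = -4*(-1188) = 4752)
1320*U = 1320*4752 = 6272640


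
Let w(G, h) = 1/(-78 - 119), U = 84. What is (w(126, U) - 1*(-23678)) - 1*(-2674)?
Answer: 5191343/197 ≈ 26352.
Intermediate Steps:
w(G, h) = -1/197 (w(G, h) = 1/(-197) = -1/197)
(w(126, U) - 1*(-23678)) - 1*(-2674) = (-1/197 - 1*(-23678)) - 1*(-2674) = (-1/197 + 23678) + 2674 = 4664565/197 + 2674 = 5191343/197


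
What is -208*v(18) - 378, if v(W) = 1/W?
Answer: -3506/9 ≈ -389.56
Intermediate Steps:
-208*v(18) - 378 = -208/18 - 378 = -208*1/18 - 378 = -104/9 - 378 = -3506/9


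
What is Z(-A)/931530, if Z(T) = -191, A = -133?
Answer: -191/931530 ≈ -0.00020504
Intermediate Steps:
Z(-A)/931530 = -191/931530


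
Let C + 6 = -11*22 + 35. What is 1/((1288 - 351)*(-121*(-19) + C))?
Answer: 1/1954582 ≈ 5.1162e-7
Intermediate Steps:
C = -213 (C = -6 + (-11*22 + 35) = -6 + (-242 + 35) = -6 - 207 = -213)
1/((1288 - 351)*(-121*(-19) + C)) = 1/((1288 - 351)*(-121*(-19) - 213)) = 1/(937*(2299 - 213)) = 1/(937*2086) = 1/1954582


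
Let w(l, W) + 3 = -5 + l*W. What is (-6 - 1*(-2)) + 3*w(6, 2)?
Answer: 8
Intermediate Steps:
w(l, W) = -8 + W*l (w(l, W) = -3 + (-5 + l*W) = -3 + (-5 + W*l) = -8 + W*l)
(-6 - 1*(-2)) + 3*w(6, 2) = (-6 - 1*(-2)) + 3*(-8 + 2*6) = (-6 + 2) + 3*(-8 + 12) = -4 + 3*4 = -4 + 12 = 8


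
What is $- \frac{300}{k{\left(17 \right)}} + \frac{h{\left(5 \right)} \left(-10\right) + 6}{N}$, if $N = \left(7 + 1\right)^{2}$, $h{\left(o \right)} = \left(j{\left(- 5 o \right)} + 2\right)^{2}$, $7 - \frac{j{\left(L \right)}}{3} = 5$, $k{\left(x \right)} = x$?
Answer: $- \frac{14989}{544} \approx -27.553$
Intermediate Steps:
$j{\left(L \right)} = 6$ ($j{\left(L \right)} = 21 - 15 = 6$)
$h{\left(o \right)} = 64$ ($h{\left(o \right)} = \left(6 + 2\right)^{2} = 8^{2} = 64$)
$N = 64$ ($N = 8^{2} = 64$)
$- \frac{300}{k{\left(17 \right)}} + \frac{h{\left(5 \right)} \left(-10\right) + 6}{N} = - \frac{300}{17} + \frac{64 \left(-10\right) + 6}{64} = \left(-300\right) \frac{1}{17} + \left(-640 + 6\right) \frac{1}{64} = - \frac{300}{17} - \frac{317}{32} = - \frac{14989}{544}$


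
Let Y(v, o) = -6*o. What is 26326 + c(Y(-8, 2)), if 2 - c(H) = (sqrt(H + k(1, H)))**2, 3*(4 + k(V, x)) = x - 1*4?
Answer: 79048/3 ≈ 26349.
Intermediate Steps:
k(V, x) = -16/3 + x/3 (k(V, x) = -4 + (x - 1*4)/3 = -4 + (x - 4)/3 = -4 + (-4 + x)/3 = -4 + (-4/3 + x/3) = -16/3 + x/3)
Y(v, o) = -6*o
c(H) = 22/3 - 4*H/3 (c(H) = 2 - (sqrt(H + (-16/3 + H/3)))**2 = 2 - (sqrt(-16/3 + 4*H/3))**2 = 2 - (-16/3 + 4*H/3) = 2 + (16/3 - 4*H/3) = 22/3 - 4*H/3)
26326 + c(Y(-8, 2)) = 26326 + (22/3 - (-8)*2) = 26326 + (22/3 - 4/3*(-12)) = 26326 + (22/3 + 16) = 26326 + 70/3 = 79048/3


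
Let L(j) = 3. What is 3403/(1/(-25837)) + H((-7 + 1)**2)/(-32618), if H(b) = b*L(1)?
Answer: -1433941279153/16309 ≈ -8.7923e+7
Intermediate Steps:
H(b) = 3*b (H(b) = b*3 = 3*b)
3403/(1/(-25837)) + H((-7 + 1)**2)/(-32618) = 3403/(1/(-25837)) + (3*(-7 + 1)**2)/(-32618) = 3403/(-1/25837) + (3*(-6)**2)*(-1/32618) = 3403*(-25837) + (3*36)*(-1/32618) = -87923311 + 108*(-1/32618) = -87923311 - 54/16309 = -1433941279153/16309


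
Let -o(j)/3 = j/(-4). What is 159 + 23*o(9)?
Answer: 1257/4 ≈ 314.25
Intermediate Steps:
o(j) = 3*j/4 (o(j) = -3*j/(-4) = -3*j*(-1)/4 = -(-3)*j/4 = 3*j/4)
159 + 23*o(9) = 159 + 23*((¾)*9) = 159 + 23*(27/4) = 159 + 621/4 = 1257/4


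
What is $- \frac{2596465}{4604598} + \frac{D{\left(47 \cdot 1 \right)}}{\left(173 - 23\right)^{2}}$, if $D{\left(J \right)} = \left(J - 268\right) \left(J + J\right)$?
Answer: $- \frac{2139949741}{1438936875} \approx -1.4872$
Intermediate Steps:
$D{\left(J \right)} = 2 J \left(-268 + J\right)$ ($D{\left(J \right)} = \left(-268 + J\right) 2 J = 2 J \left(-268 + J\right)$)
$- \frac{2596465}{4604598} + \frac{D{\left(47 \cdot 1 \right)}}{\left(173 - 23\right)^{2}} = - \frac{2596465}{4604598} + \frac{2 \cdot 47 \cdot 1 \left(-268 + 47 \cdot 1\right)}{\left(173 - 23\right)^{2}} = \left(-2596465\right) \frac{1}{4604598} + \frac{2 \cdot 47 \left(-268 + 47\right)}{150^{2}} = - \frac{2596465}{4604598} + \frac{2 \cdot 47 \left(-221\right)}{22500} = - \frac{2596465}{4604598} - \frac{10387}{11250} = - \frac{2139949741}{1438936875}$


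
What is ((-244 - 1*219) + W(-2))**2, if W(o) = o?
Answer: 216225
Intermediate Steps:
((-244 - 1*219) + W(-2))**2 = ((-244 - 1*219) - 2)**2 = ((-244 - 219) - 2)**2 = (-463 - 2)**2 = (-465)**2 = 216225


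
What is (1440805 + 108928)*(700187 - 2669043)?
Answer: -3051201115448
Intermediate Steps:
(1440805 + 108928)*(700187 - 2669043) = 1549733*(-1968856) = -3051201115448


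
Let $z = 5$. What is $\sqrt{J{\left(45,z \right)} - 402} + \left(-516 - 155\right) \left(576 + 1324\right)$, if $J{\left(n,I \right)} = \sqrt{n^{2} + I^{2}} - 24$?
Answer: $-1274900 + i \sqrt{426 - 5 \sqrt{82}} \approx -1.2749 \cdot 10^{6} + 19.512 i$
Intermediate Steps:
$J{\left(n,I \right)} = -24 + \sqrt{I^{2} + n^{2}}$ ($J{\left(n,I \right)} = \sqrt{I^{2} + n^{2}} - 24 = -24 + \sqrt{I^{2} + n^{2}}$)
$\sqrt{J{\left(45,z \right)} - 402} + \left(-516 - 155\right) \left(576 + 1324\right) = \sqrt{\left(-24 + \sqrt{5^{2} + 45^{2}}\right) - 402} + \left(-516 - 155\right) \left(576 + 1324\right) = \sqrt{\left(-24 + \sqrt{25 + 2025}\right) - 402} - 1274900 = \sqrt{\left(-24 + \sqrt{2050}\right) - 402} - 1274900 = \sqrt{\left(-24 + 5 \sqrt{82}\right) - 402} - 1274900 = \sqrt{-426 + 5 \sqrt{82}} - 1274900 = -1274900 + \sqrt{-426 + 5 \sqrt{82}}$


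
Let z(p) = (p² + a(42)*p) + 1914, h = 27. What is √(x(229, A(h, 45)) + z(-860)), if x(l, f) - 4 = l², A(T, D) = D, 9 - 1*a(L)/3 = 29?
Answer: 9*√10439 ≈ 919.54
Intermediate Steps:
a(L) = -60 (a(L) = 27 - 3*29 = 27 - 87 = -60)
x(l, f) = 4 + l²
z(p) = 1914 + p² - 60*p (z(p) = (p² - 60*p) + 1914 = 1914 + p² - 60*p)
√(x(229, A(h, 45)) + z(-860)) = √((4 + 229²) + (1914 + (-860)² - 60*(-860))) = √((4 + 52441) + (1914 + 739600 + 51600)) = √(52445 + 793114) = √845559 = 9*√10439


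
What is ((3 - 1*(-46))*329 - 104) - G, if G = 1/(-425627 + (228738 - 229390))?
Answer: 6827710744/426279 ≈ 16017.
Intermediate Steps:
G = -1/426279 (G = 1/(-425627 - 652) = 1/(-426279) = -1/426279 ≈ -2.3459e-6)
((3 - 1*(-46))*329 - 104) - G = ((3 - 1*(-46))*329 - 104) - 1*(-1/426279) = ((3 + 46)*329 - 104) + 1/426279 = (49*329 - 104) + 1/426279 = (16121 - 104) + 1/426279 = 16017 + 1/426279 = 6827710744/426279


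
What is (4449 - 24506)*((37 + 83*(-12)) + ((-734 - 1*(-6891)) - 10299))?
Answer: 102310757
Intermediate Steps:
(4449 - 24506)*((37 + 83*(-12)) + ((-734 - 1*(-6891)) - 10299)) = -20057*((37 - 996) + ((-734 + 6891) - 10299)) = -20057*(-959 + (6157 - 10299)) = -20057*(-959 - 4142) = -20057*(-5101) = 102310757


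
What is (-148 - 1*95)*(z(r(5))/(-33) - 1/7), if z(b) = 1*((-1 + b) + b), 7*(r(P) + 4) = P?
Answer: -1620/77 ≈ -21.039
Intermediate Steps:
r(P) = -4 + P/7
z(b) = -1 + 2*b (z(b) = 1*(-1 + 2*b) = -1 + 2*b)
(-148 - 1*95)*(z(r(5))/(-33) - 1/7) = (-148 - 1*95)*((-1 + 2*(-4 + (⅐)*5))/(-33) - 1/7) = (-148 - 95)*((-1 + 2*(-4 + 5/7))*(-1/33) - 1*⅐) = -243*((-1 + 2*(-23/7))*(-1/33) - ⅐) = -243*((-1 - 46/7)*(-1/33) - ⅐) = -243*(-53/7*(-1/33) - ⅐) = -243*(53/231 - ⅐) = -243*20/231 = -1620/77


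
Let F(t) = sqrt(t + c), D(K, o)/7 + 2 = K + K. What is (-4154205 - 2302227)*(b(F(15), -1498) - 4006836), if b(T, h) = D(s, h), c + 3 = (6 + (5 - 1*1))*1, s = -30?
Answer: 25872666260640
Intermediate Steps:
c = 7 (c = -3 + (6 + (5 - 1*1))*1 = -3 + (6 + (5 - 1))*1 = -3 + (6 + 4)*1 = -3 + 10*1 = -3 + 10 = 7)
D(K, o) = -14 + 14*K (D(K, o) = -14 + 7*(K + K) = -14 + 7*(2*K) = -14 + 14*K)
F(t) = sqrt(7 + t) (F(t) = sqrt(t + 7) = sqrt(7 + t))
b(T, h) = -434 (b(T, h) = -14 + 14*(-30) = -14 - 420 = -434)
(-4154205 - 2302227)*(b(F(15), -1498) - 4006836) = (-4154205 - 2302227)*(-434 - 4006836) = -6456432*(-4007270) = 25872666260640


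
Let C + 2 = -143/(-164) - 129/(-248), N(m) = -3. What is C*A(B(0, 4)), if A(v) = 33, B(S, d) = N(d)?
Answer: -203973/10168 ≈ -20.060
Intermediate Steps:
B(S, d) = -3
C = -6181/10168 (C = -2 + (-143/(-164) - 129/(-248)) = -2 + (-143*(-1/164) - 129*(-1/248)) = -2 + (143/164 + 129/248) = -2 + 14155/10168 = -6181/10168 ≈ -0.60789)
C*A(B(0, 4)) = -6181/10168*33 = -203973/10168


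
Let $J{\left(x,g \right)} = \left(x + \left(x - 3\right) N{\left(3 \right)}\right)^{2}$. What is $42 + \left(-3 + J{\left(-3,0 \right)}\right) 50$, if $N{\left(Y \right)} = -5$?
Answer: $36342$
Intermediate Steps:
$J{\left(x,g \right)} = \left(15 - 4 x\right)^{2}$ ($J{\left(x,g \right)} = \left(x + \left(x - 3\right) \left(-5\right)\right)^{2} = \left(x + \left(-3 + x\right) \left(-5\right)\right)^{2} = \left(x - \left(-15 + 5 x\right)\right)^{2} = \left(15 - 4 x\right)^{2}$)
$42 + \left(-3 + J{\left(-3,0 \right)}\right) 50 = 42 + \left(-3 + \left(15 - -12\right)^{2}\right) 50 = 42 + \left(-3 + \left(15 + 12\right)^{2}\right) 50 = 42 + \left(-3 + 27^{2}\right) 50 = 42 + \left(-3 + 729\right) 50 = 42 + 726 \cdot 50 = 42 + 36300 = 36342$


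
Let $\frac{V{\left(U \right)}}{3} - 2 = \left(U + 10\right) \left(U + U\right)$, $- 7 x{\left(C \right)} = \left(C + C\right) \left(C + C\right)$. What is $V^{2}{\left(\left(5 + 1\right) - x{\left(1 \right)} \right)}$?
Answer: $\frac{1043936100}{2401} \approx 4.3479 \cdot 10^{5}$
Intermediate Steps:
$x{\left(C \right)} = - \frac{4 C^{2}}{7}$ ($x{\left(C \right)} = - \frac{\left(C + C\right) \left(C + C\right)}{7} = - \frac{2 C 2 C}{7} = - \frac{4 C^{2}}{7}$)
$V{\left(U \right)} = 6 + 6 U \left(10 + U\right)$ ($V{\left(U \right)} = 6 + 3 \left(U + 10\right) \left(U + U\right) = 6 + 3 \left(10 + U\right) 2 U = 6 + 3 \cdot 2 U \left(10 + U\right) = 6 + 6 U \left(10 + U\right)$)
$V^{2}{\left(\left(5 + 1\right) - x{\left(1 \right)} \right)} = \left(6 + 6 \left(\left(5 + 1\right) - - \frac{4 \cdot 1^{2}}{7}\right)^{2} + 60 \left(\left(5 + 1\right) - - \frac{4 \cdot 1^{2}}{7}\right)\right)^{2} = \left(6 + 6 \left(6 - \left(- \frac{4}{7}\right) 1\right)^{2} + 60 \left(6 - \left(- \frac{4}{7}\right) 1\right)\right)^{2} = \left(6 + 6 \left(6 - - \frac{4}{7}\right)^{2} + 60 \left(6 - - \frac{4}{7}\right)\right)^{2} = \left(6 + 6 \left(6 + \frac{4}{7}\right)^{2} + 60 \left(6 + \frac{4}{7}\right)\right)^{2} = \left(6 + 6 \left(\frac{46}{7}\right)^{2} + 60 \cdot \frac{46}{7}\right)^{2} = \left(6 + 6 \cdot \frac{2116}{49} + \frac{2760}{7}\right)^{2} = \left(6 + \frac{12696}{49} + \frac{2760}{7}\right)^{2} = \left(\frac{32310}{49}\right)^{2} = \frac{1043936100}{2401}$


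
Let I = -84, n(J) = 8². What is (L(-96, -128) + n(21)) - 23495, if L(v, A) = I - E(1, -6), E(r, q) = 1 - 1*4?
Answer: -23512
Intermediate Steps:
n(J) = 64
E(r, q) = -3 (E(r, q) = 1 - 4 = -3)
L(v, A) = -81 (L(v, A) = -84 - 1*(-3) = -84 + 3 = -81)
(L(-96, -128) + n(21)) - 23495 = (-81 + 64) - 23495 = -17 - 23495 = -23512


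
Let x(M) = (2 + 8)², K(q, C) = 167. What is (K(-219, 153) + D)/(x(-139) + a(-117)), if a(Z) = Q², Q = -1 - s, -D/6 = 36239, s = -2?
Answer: -217267/101 ≈ -2151.2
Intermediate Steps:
D = -217434 (D = -6*36239 = -217434)
x(M) = 100 (x(M) = 10² = 100)
Q = 1 (Q = -1 - 1*(-2) = -1 + 2 = 1)
a(Z) = 1 (a(Z) = 1² = 1)
(K(-219, 153) + D)/(x(-139) + a(-117)) = (167 - 217434)/(100 + 1) = -217267/101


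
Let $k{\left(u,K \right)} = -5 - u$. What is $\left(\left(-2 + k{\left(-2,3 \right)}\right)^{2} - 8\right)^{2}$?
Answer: $289$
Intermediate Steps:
$\left(\left(-2 + k{\left(-2,3 \right)}\right)^{2} - 8\right)^{2} = \left(\left(-2 - 3\right)^{2} - 8\right)^{2} = \left(\left(-5\right)^{2} - 8\right)^{2} = \left(25 - 8\right)^{2} = 17^{2} = 289$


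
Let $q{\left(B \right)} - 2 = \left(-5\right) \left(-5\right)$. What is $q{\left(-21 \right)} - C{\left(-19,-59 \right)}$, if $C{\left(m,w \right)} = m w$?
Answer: $-1094$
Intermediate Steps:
$q{\left(B \right)} = 27$ ($q{\left(B \right)} = 2 - -25 = 2 + 25 = 27$)
$q{\left(-21 \right)} - C{\left(-19,-59 \right)} = 27 - \left(-19\right) \left(-59\right) = 27 - 1121 = -1094$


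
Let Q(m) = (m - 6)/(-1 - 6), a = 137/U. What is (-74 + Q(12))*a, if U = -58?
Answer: 35894/203 ≈ 176.82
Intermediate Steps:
a = -137/58 (a = 137/(-58) = 137*(-1/58) = -137/58 ≈ -2.3621)
Q(m) = 6/7 - m/7 (Q(m) = (-6 + m)/(-7) = (-6 + m)*(-1/7) = 6/7 - m/7)
(-74 + Q(12))*a = (-74 + (6/7 - 1/7*12))*(-137/58) = (-74 + (6/7 - 12/7))*(-137/58) = (-74 - 6/7)*(-137/58) = -524/7*(-137/58) = 35894/203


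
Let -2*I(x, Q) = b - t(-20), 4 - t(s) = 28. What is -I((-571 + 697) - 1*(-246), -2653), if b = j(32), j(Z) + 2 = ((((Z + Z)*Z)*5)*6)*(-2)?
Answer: -61429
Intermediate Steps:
t(s) = -24 (t(s) = 4 - 1*28 = 4 - 28 = -24)
j(Z) = -2 - 120*Z**2 (j(Z) = -2 + ((((Z + Z)*Z)*5)*6)*(-2) = -2 + ((((2*Z)*Z)*5)*6)*(-2) = -2 + (((2*Z**2)*5)*6)*(-2) = -2 + ((10*Z**2)*6)*(-2) = -2 + (60*Z**2)*(-2) = -2 - 120*Z**2)
b = -122882 (b = -2 - 120*32**2 = -2 - 120*1024 = -2 - 122880 = -122882)
I(x, Q) = 61429 (I(x, Q) = -(-122882 - 1*(-24))/2 = -(-122882 + 24)/2 = -1/2*(-122858) = 61429)
-I((-571 + 697) - 1*(-246), -2653) = -1*61429 = -61429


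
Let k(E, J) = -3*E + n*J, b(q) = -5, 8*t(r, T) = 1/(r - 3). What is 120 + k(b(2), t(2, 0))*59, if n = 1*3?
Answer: 7863/8 ≈ 982.88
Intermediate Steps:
t(r, T) = 1/(8*(-3 + r)) (t(r, T) = 1/(8*(r - 3)) = 1/(8*(-3 + r)))
n = 3
k(E, J) = -3*E + 3*J
120 + k(b(2), t(2, 0))*59 = 120 + (-3*(-5) + 3*(1/(8*(-3 + 2))))*59 = 120 + (15 + 3*((⅛)/(-1)))*59 = 120 + (15 + 3*((⅛)*(-1)))*59 = 120 + (15 + 3*(-⅛))*59 = 120 + (15 - 3/8)*59 = 120 + (117/8)*59 = 120 + 6903/8 = 7863/8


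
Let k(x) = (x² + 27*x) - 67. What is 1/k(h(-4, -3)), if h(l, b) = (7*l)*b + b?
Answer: 1/8681 ≈ 0.00011519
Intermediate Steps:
h(l, b) = b + 7*b*l (h(l, b) = 7*b*l + b = b + 7*b*l)
k(x) = -67 + x² + 27*x
1/k(h(-4, -3)) = 1/(-67 + (-3*(1 + 7*(-4)))² + 27*(-3*(1 + 7*(-4)))) = 1/(-67 + (-3*(1 - 28))² + 27*(-3*(1 - 28))) = 1/(-67 + (-3*(-27))² + 27*(-3*(-27))) = 1/(-67 + 81² + 27*81) = 1/(-67 + 6561 + 2187) = 1/8681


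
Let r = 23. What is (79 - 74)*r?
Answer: 115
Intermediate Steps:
(79 - 74)*r = (79 - 74)*23 = 5*23 = 115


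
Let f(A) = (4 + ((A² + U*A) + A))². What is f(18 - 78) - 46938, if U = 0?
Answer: 12512998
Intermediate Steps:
f(A) = (4 + A + A²)² (f(A) = (4 + ((A² + 0*A) + A))² = (4 + ((A² + 0) + A))² = (4 + (A² + A))² = (4 + (A + A²))² = (4 + A + A²)²)
f(18 - 78) - 46938 = (4 + (18 - 78) + (18 - 78)²)² - 46938 = (4 - 60 + (-60)²)² - 46938 = (4 - 60 + 3600)² - 46938 = 3544² - 46938 = 12559936 - 46938 = 12512998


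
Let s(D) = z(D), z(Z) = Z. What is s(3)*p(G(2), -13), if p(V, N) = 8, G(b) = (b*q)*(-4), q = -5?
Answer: 24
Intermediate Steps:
s(D) = D
G(b) = 20*b (G(b) = (b*(-5))*(-4) = -5*b*(-4) = 20*b)
s(3)*p(G(2), -13) = 3*8 = 24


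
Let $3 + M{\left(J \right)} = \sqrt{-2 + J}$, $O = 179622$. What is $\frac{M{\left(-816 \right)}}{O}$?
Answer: $- \frac{1}{59874} + \frac{i \sqrt{818}}{179622} \approx -1.6702 \cdot 10^{-5} + 0.00015923 i$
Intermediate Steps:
$M{\left(J \right)} = -3 + \sqrt{-2 + J}$
$\frac{M{\left(-816 \right)}}{O} = \frac{-3 + \sqrt{-2 - 816}}{179622} = \left(-3 + \sqrt{-818}\right) \frac{1}{179622} = \left(-3 + i \sqrt{818}\right) \frac{1}{179622} = - \frac{1}{59874} + \frac{i \sqrt{818}}{179622}$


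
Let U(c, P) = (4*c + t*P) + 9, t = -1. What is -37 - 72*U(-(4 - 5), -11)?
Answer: -1765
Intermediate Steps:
U(c, P) = 9 - P + 4*c (U(c, P) = (4*c - P) + 9 = (-P + 4*c) + 9 = 9 - P + 4*c)
-37 - 72*U(-(4 - 5), -11) = -37 - 72*(9 - 1*(-11) + 4*(-(4 - 5))) = -37 - 72*(9 + 11 + 4*(-1*(-1))) = -37 - 72*(9 + 11 + 4*1) = -37 - 72*(9 + 11 + 4) = -37 - 72*24 = -37 - 1728 = -1765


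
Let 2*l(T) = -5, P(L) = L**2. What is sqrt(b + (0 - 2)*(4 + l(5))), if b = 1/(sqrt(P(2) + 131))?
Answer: sqrt(-675 + 5*sqrt(15))/15 ≈ 1.707*I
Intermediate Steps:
l(T) = -5/2 (l(T) = (1/2)*(-5) = -5/2)
b = sqrt(15)/45 (b = 1/(sqrt(2**2 + 131)) = 1/(sqrt(4 + 131)) = 1/(sqrt(135)) = 1/(3*sqrt(15)) = sqrt(15)/45 ≈ 0.086066)
sqrt(b + (0 - 2)*(4 + l(5))) = sqrt(sqrt(15)/45 + (0 - 2)*(4 - 5/2)) = sqrt(sqrt(15)/45 - 2*3/2) = sqrt(sqrt(15)/45 - 3) = sqrt(-3 + sqrt(15)/45)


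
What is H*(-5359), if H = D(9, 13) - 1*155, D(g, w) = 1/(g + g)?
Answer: 14946251/18 ≈ 8.3035e+5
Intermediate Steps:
D(g, w) = 1/(2*g)
H = -2789/18 (H = (½)/9 - 1*155 = (½)*(⅑) - 155 = 1/18 - 155 = -2789/18 ≈ -154.94)
H*(-5359) = -2789/18*(-5359) = 14946251/18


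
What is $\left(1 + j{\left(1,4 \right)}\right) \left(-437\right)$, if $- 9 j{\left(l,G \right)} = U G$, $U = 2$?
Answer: $- \frac{437}{9} \approx -48.556$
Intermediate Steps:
$j{\left(l,G \right)} = - \frac{2 G}{9}$
$\left(1 + j{\left(1,4 \right)}\right) \left(-437\right) = \left(1 - \frac{8}{9}\right) \left(-437\right) = \frac{1}{9} \left(-437\right) = - \frac{437}{9}$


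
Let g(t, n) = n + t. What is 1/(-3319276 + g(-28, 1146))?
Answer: -1/3318158 ≈ -3.0137e-7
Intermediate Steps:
1/(-3319276 + g(-28, 1146)) = 1/(-3319276 + (1146 - 28)) = 1/(-3319276 + 1118) = 1/(-3318158) = -1/3318158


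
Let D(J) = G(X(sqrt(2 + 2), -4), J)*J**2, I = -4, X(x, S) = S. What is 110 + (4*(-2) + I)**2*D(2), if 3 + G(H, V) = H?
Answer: -3922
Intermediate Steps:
G(H, V) = -3 + H
D(J) = -7*J**2 (D(J) = (-3 - 4)*J**2 = -7*J**2)
110 + (4*(-2) + I)**2*D(2) = 110 + (4*(-2) - 4)**2*(-7*2**2) = 110 + (-8 - 4)**2*(-7*4) = 110 + (-12)**2*(-28) = 110 + 144*(-28) = 110 - 4032 = -3922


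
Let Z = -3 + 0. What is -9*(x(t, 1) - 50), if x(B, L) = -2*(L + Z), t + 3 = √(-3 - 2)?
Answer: 414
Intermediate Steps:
Z = -3
t = -3 + I*√5 (t = -3 + √(-3 - 2) = -3 + √(-5) = -3 + I*√5 ≈ -3.0 + 2.2361*I)
x(B, L) = 6 - 2*L (x(B, L) = -2*(L - 3) = -2*(-3 + L) = 6 - 2*L)
-9*(x(t, 1) - 50) = -9*((6 - 2*1) - 50) = -9*((6 - 2) - 50) = -9*(4 - 50) = -9*(-46) = 414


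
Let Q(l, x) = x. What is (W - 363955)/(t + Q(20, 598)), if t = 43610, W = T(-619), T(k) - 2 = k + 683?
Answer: -363889/44208 ≈ -8.2313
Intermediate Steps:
T(k) = 685 + k (T(k) = 2 + (k + 683) = 2 + (683 + k) = 685 + k)
W = 66 (W = 685 - 619 = 66)
(W - 363955)/(t + Q(20, 598)) = (66 - 363955)/(43610 + 598) = -363889/44208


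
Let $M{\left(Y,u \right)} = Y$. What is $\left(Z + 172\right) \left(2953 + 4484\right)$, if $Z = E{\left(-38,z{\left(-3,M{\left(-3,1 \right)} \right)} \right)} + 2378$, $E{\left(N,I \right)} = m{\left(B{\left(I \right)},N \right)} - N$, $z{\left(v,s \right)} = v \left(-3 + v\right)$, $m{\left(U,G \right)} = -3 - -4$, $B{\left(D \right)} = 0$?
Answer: $19254393$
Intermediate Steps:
$m{\left(U,G \right)} = 1$ ($m{\left(U,G \right)} = -3 + 4 = 1$)
$E{\left(N,I \right)} = 1 - N$
$Z = 2417$ ($Z = \left(1 - -38\right) + 2378 = \left(1 + 38\right) + 2378 = 39 + 2378 = 2417$)
$\left(Z + 172\right) \left(2953 + 4484\right) = \left(2417 + 172\right) \left(2953 + 4484\right) = 2589 \cdot 7437 = 19254393$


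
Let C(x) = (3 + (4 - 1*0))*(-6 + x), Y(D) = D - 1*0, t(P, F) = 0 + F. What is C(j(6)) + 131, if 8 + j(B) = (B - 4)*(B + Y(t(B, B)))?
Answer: 201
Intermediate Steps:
t(P, F) = F
Y(D) = D (Y(D) = D + 0 = D)
j(B) = -8 + 2*B*(-4 + B) (j(B) = -8 + (B - 4)*(B + B) = -8 + (-4 + B)*(2*B) = -8 + 2*B*(-4 + B))
C(x) = -42 + 7*x (C(x) = (3 + (4 + 0))*(-6 + x) = (3 + 4)*(-6 + x) = 7*(-6 + x) = -42 + 7*x)
C(j(6)) + 131 = (-42 + 7*(-8 - 8*6 + 2*6²)) + 131 = (-42 + 7*(-8 - 48 + 2*36)) + 131 = (-42 + 7*(-8 - 48 + 72)) + 131 = (-42 + 7*16) + 131 = (-42 + 112) + 131 = 70 + 131 = 201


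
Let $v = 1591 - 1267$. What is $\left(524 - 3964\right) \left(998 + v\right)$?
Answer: $-4547680$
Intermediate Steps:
$v = 324$ ($v = 1591 - 1267 = 324$)
$\left(524 - 3964\right) \left(998 + v\right) = \left(524 - 3964\right) \left(998 + 324\right) = \left(-3440\right) 1322 = -4547680$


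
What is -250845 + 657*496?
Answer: 75027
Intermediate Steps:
-250845 + 657*496 = -250845 + 325872 = 75027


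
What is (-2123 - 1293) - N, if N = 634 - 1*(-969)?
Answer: -5019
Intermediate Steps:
N = 1603 (N = 634 + 969 = 1603)
(-2123 - 1293) - N = (-2123 - 1293) - 1*1603 = -3416 - 1603 = -5019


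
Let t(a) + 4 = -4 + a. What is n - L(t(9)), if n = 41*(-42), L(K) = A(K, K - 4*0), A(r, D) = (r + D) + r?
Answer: -1725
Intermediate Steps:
A(r, D) = D + 2*r (A(r, D) = (D + r) + r = D + 2*r)
t(a) = -8 + a (t(a) = -4 + (-4 + a) = -8 + a)
L(K) = 3*K (L(K) = (K - 4*0) + 2*K = (K + 0) + 2*K = K + 2*K = 3*K)
n = -1722
n - L(t(9)) = -1722 - 3*(-8 + 9) = -1722 - 3 = -1725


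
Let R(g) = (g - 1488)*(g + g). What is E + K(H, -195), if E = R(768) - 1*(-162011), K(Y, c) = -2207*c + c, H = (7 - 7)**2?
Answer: -513739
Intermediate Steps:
R(g) = 2*g*(-1488 + g) (R(g) = (-1488 + g)*(2*g) = 2*g*(-1488 + g))
H = 0 (H = 0**2 = 0)
K(Y, c) = -2206*c
E = -943909 (E = 2*768*(-1488 + 768) - 1*(-162011) = 2*768*(-720) + 162011 = -1105920 + 162011 = -943909)
E + K(H, -195) = -943909 - 2206*(-195) = -943909 + 430170 = -513739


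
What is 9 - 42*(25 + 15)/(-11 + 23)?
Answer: -131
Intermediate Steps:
9 - 42*(25 + 15)/(-11 + 23) = 9 - 1680/12 = 9 - 42*10/3 = 9 - 140 = -131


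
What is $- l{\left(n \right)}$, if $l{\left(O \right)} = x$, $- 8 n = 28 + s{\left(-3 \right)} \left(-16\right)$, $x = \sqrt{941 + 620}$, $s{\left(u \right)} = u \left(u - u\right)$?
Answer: $- \sqrt{1561} \approx -39.51$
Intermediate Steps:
$s{\left(u \right)} = 0$ ($s{\left(u \right)} = u 0 = 0$)
$x = \sqrt{1561} \approx 39.51$
$n = - \frac{7}{2}$ ($n = - \frac{28 + 0 \left(-16\right)}{8} = - \frac{28 + 0}{8} = \left(- \frac{1}{8}\right) 28 = - \frac{7}{2} \approx -3.5$)
$l{\left(O \right)} = \sqrt{1561}$
$- l{\left(n \right)} = - \sqrt{1561}$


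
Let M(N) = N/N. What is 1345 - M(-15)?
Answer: 1344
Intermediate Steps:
M(N) = 1
1345 - M(-15) = 1345 - 1*1 = 1345 - 1 = 1344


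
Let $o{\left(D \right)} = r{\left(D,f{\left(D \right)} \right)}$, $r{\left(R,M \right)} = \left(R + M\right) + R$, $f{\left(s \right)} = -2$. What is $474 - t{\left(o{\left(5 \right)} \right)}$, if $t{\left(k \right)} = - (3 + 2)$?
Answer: $479$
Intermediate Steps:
$r{\left(R,M \right)} = M + 2 R$ ($r{\left(R,M \right)} = \left(M + R\right) + R = M + 2 R$)
$o{\left(D \right)} = -2 + 2 D$
$t{\left(k \right)} = -5$ ($t{\left(k \right)} = \left(-1\right) 5 = -5$)
$474 - t{\left(o{\left(5 \right)} \right)} = 474 - -5 = 474 + 5 = 479$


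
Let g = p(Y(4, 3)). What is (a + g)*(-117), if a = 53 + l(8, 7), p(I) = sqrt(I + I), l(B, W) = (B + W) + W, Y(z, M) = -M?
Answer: -8775 - 117*I*sqrt(6) ≈ -8775.0 - 286.59*I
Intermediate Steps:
l(B, W) = B + 2*W
p(I) = sqrt(2)*sqrt(I) (p(I) = sqrt(2*I) = sqrt(2)*sqrt(I))
a = 75 (a = 53 + (8 + 2*7) = 53 + (8 + 14) = 53 + 22 = 75)
g = I*sqrt(6) (g = sqrt(2)*sqrt(-1*3) = sqrt(2)*sqrt(-3) = sqrt(2)*(I*sqrt(3)) = I*sqrt(6) ≈ 2.4495*I)
(a + g)*(-117) = (75 + I*sqrt(6))*(-117) = -8775 - 117*I*sqrt(6)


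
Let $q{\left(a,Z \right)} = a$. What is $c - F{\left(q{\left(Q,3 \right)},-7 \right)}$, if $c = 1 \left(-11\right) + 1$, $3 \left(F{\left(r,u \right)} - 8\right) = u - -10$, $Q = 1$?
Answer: $-19$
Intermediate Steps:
$F{\left(r,u \right)} = \frac{34}{3} + \frac{u}{3}$ ($F{\left(r,u \right)} = 8 + \frac{u - -10}{3} = 8 + \frac{u + 10}{3} = 8 + \frac{10 + u}{3} = 8 + \left(\frac{10}{3} + \frac{u}{3}\right) = \frac{34}{3} + \frac{u}{3}$)
$c = -10$ ($c = -11 + 1 = -10$)
$c - F{\left(q{\left(Q,3 \right)},-7 \right)} = -10 - \left(\frac{34}{3} + \frac{1}{3} \left(-7\right)\right) = -10 - \left(\frac{34}{3} - \frac{7}{3}\right) = -10 - 9 = -19$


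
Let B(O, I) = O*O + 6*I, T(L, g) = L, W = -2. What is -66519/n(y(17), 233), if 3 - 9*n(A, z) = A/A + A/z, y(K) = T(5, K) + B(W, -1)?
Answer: -139490343/463 ≈ -3.0128e+5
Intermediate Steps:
B(O, I) = O**2 + 6*I
y(K) = 3 (y(K) = 5 + ((-2)**2 + 6*(-1)) = 5 + (4 - 6) = 5 - 2 = 3)
n(A, z) = 2/9 - A/(9*z) (n(A, z) = 1/3 - (A/A + A/z)/9 = 1/3 - (1 + A/z)/9 = 1/3 + (-1/9 - A/(9*z)) = 2/9 - A/(9*z))
-66519/n(y(17), 233) = -66519*2097/(-1*3 + 2*233) = -66519*2097/(-3 + 466) = -66519/((1/9)*(1/233)*463) = -66519/463/2097 = -66519*2097/463 = -139490343/463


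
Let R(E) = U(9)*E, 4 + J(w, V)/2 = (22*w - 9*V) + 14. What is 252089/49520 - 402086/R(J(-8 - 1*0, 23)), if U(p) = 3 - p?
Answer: -4695737089/55412880 ≈ -84.741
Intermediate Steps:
J(w, V) = 20 - 18*V + 44*w (J(w, V) = -8 + 2*((22*w - 9*V) + 14) = -8 + 2*((-9*V + 22*w) + 14) = -8 + 2*(14 - 9*V + 22*w) = -8 + (28 - 18*V + 44*w) = 20 - 18*V + 44*w)
R(E) = -6*E (R(E) = (3 - 1*9)*E = (3 - 9)*E = -6*E)
252089/49520 - 402086/R(J(-8 - 1*0, 23)) = 252089/49520 - 402086*(-1/(6*(20 - 18*23 + 44*(-8 - 1*0)))) = 252089*(1/49520) - 402086*(-1/(6*(20 - 414 + 44*(-8 + 0)))) = 252089/49520 - 402086*(-1/(6*(20 - 414 + 44*(-8)))) = 252089/49520 - 402086*(-1/(6*(20 - 414 - 352))) = 252089/49520 - 402086/((-6*(-746))) = 252089/49520 - 402086/4476 = 252089/49520 - 402086*1/4476 = 252089/49520 - 201043/2238 = -4695737089/55412880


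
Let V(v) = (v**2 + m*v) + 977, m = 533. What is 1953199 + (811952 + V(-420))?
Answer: 2718668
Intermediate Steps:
V(v) = 977 + v**2 + 533*v (V(v) = (v**2 + 533*v) + 977 = 977 + v**2 + 533*v)
1953199 + (811952 + V(-420)) = 1953199 + (811952 + (977 + (-420)**2 + 533*(-420))) = 1953199 + (811952 + (977 + 176400 - 223860)) = 1953199 + (811952 - 46483) = 1953199 + 765469 = 2718668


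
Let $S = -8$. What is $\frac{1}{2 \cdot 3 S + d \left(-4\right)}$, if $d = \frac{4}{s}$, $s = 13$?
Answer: $- \frac{13}{640} \approx -0.020312$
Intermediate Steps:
$d = \frac{4}{13} \approx 0.30769$
$\frac{1}{2 \cdot 3 S + d \left(-4\right)} = \frac{1}{2 \cdot 3 \left(-8\right) + \frac{4}{13} \left(-4\right)} = \frac{1}{6 \left(-8\right) - \frac{16}{13}} = \frac{1}{-48 - \frac{16}{13}} = \frac{1}{- \frac{640}{13}} = - \frac{13}{640}$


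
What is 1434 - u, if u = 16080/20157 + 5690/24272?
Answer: 116846753741/81541784 ≈ 1433.0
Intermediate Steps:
u = 84164515/81541784 (u = 16080*(1/20157) + 5690*(1/24272) = 5360/6719 + 2845/12136 = 84164515/81541784 ≈ 1.0322)
1434 - u = 1434 - 1*84164515/81541784 = 1434 - 84164515/81541784 = 116846753741/81541784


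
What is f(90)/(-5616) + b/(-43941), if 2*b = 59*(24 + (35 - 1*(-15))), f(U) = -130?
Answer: -83941/3163752 ≈ -0.026532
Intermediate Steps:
b = 2183 (b = (59*(24 + (35 - 1*(-15))))/2 = (59*(24 + (35 + 15)))/2 = (59*(24 + 50))/2 = (59*74)/2 = (½)*4366 = 2183)
f(90)/(-5616) + b/(-43941) = -130/(-5616) + 2183/(-43941) = -130*(-1/5616) + 2183*(-1/43941) = 5/216 - 2183/43941 = -83941/3163752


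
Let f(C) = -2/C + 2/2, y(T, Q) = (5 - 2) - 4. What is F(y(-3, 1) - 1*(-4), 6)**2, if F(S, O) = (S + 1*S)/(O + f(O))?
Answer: 81/100 ≈ 0.81000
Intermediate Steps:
y(T, Q) = -1 (y(T, Q) = 3 - 4 = -1)
f(C) = 1 - 2/C (f(C) = -2/C + 2*(1/2) = -2/C + 1 = 1 - 2/C)
F(S, O) = 2*S/(O + (-2 + O)/O) (F(S, O) = (S + 1*S)/(O + (-2 + O)/O) = (S + S)/(O + (-2 + O)/O) = (2*S)/(O + (-2 + O)/O) = 2*S/(O + (-2 + O)/O))
F(y(-3, 1) - 1*(-4), 6)**2 = (2*6*(-1 - 1*(-4))/(-2 + 6 + 6**2))**2 = (2*6*(-1 + 4)/(-2 + 6 + 36))**2 = (2*6*3/40)**2 = (2*6*3*(1/40))**2 = (9/10)**2 = 81/100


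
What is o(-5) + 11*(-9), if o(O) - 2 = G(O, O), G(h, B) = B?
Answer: -102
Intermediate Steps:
o(O) = 2 + O
o(-5) + 11*(-9) = (2 - 5) + 11*(-9) = -3 - 99 = -102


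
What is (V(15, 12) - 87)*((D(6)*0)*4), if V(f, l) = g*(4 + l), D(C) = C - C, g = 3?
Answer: 0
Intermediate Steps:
D(C) = 0
V(f, l) = 12 + 3*l (V(f, l) = 3*(4 + l) = 12 + 3*l)
(V(15, 12) - 87)*((D(6)*0)*4) = ((12 + 3*12) - 87)*((0*0)*4) = ((12 + 36) - 87)*(0*4) = (48 - 87)*0 = -39*0 = 0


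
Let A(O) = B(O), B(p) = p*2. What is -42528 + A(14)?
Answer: -42500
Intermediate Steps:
B(p) = 2*p
A(O) = 2*O
-42528 + A(14) = -42528 + 2*14 = -42528 + 28 = -42500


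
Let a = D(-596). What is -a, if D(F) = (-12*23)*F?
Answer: -164496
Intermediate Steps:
D(F) = -276*F
a = 164496 (a = -276*(-596) = 164496)
-a = -1*164496 = -164496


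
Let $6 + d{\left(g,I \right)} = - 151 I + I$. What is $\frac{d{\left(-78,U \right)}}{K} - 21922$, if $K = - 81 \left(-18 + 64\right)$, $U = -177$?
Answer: $- \frac{13617986}{621} \approx -21929.0$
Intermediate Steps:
$d{\left(g,I \right)} = -6 - 150 I$ ($d{\left(g,I \right)} = -6 + \left(- 151 I + I\right) = -6 - 150 I$)
$K = -3726$ ($K = \left(-81\right) 46 = -3726$)
$\frac{d{\left(-78,U \right)}}{K} - 21922 = \frac{-6 - -26550}{-3726} - 21922 = \left(-6 + 26550\right) \left(- \frac{1}{3726}\right) - 21922 = 26544 \left(- \frac{1}{3726}\right) - 21922 = - \frac{4424}{621} - 21922 = - \frac{13617986}{621}$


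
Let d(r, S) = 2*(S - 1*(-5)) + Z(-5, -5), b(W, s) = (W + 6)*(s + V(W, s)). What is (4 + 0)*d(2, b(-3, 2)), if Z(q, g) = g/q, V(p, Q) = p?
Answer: 20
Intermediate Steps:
b(W, s) = (6 + W)*(W + s) (b(W, s) = (W + 6)*(s + W) = (6 + W)*(W + s))
d(r, S) = 11 + 2*S (d(r, S) = 2*(S - 1*(-5)) - 5/(-5) = 2*(S + 5) - 5*(-⅕) = 2*(5 + S) + 1 = (10 + 2*S) + 1 = 11 + 2*S)
(4 + 0)*d(2, b(-3, 2)) = (4 + 0)*(11 + 2*((-3)² + 6*(-3) + 6*2 - 3*2)) = 4*(11 + 2*(9 - 18 + 12 - 6)) = 4*(11 + 2*(-3)) = 4*(11 - 6) = 4*5 = 20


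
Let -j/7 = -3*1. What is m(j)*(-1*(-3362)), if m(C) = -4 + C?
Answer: 57154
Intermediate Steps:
j = 21 (j = -(-21) = -7*(-3) = 21)
m(j)*(-1*(-3362)) = (-4 + 21)*(-1*(-3362)) = 17*3362 = 57154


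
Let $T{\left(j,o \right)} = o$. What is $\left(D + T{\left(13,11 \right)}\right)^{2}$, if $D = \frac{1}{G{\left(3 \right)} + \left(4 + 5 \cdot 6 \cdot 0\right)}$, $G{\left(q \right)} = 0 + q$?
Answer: $\frac{6084}{49} \approx 124.16$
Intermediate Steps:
$G{\left(q \right)} = q$
$D = \frac{1}{7}$ ($D = \frac{1}{3 + \left(4 + 5 \cdot 6 \cdot 0\right)} = \frac{1}{3 + \left(4 + 5 \cdot 0\right)} = \frac{1}{3 + \left(4 + 0\right)} = \frac{1}{3 + 4} = \frac{1}{7} \approx 0.14286$)
$\left(D + T{\left(13,11 \right)}\right)^{2} = \left(\frac{1}{7} + 11\right)^{2} = \left(\frac{78}{7}\right)^{2} = \frac{6084}{49}$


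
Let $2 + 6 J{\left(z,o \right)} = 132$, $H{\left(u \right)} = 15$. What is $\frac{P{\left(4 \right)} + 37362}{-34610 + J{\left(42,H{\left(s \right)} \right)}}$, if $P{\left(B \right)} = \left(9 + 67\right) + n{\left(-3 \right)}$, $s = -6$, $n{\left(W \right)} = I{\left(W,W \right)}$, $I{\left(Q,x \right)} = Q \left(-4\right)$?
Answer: $- \frac{22470}{20753} \approx -1.0827$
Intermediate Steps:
$I{\left(Q,x \right)} = - 4 Q$
$n{\left(W \right)} = - 4 W$
$P{\left(B \right)} = 88$ ($P{\left(B \right)} = \left(9 + 67\right) - -12 = 76 + 12 = 88$)
$J{\left(z,o \right)} = \frac{65}{3}$ ($J{\left(z,o \right)} = - \frac{1}{3} + \frac{1}{6} \cdot 132 = - \frac{1}{3} + 22 = \frac{65}{3}$)
$\frac{P{\left(4 \right)} + 37362}{-34610 + J{\left(42,H{\left(s \right)} \right)}} = \frac{88 + 37362}{-34610 + \frac{65}{3}} = \frac{37450}{- \frac{103765}{3}} = 37450 \left(- \frac{3}{103765}\right) = - \frac{22470}{20753}$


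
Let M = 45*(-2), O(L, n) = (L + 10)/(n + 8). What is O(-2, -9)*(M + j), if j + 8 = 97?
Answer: 8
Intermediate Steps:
j = 89 (j = -8 + 97 = 89)
O(L, n) = (10 + L)/(8 + n)
M = -90
O(-2, -9)*(M + j) = ((10 - 2)/(8 - 9))*(-90 + 89) = (8/(-1))*(-1) = -1*8*(-1) = -8*(-1) = 8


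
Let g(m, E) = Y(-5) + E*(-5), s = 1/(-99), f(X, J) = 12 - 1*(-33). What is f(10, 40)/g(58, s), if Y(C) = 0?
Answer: 891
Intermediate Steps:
f(X, J) = 45 (f(X, J) = 12 + 33 = 45)
s = -1/99 ≈ -0.010101
g(m, E) = -5*E (g(m, E) = 0 + E*(-5) = 0 - 5*E = -5*E)
f(10, 40)/g(58, s) = 45/((-5*(-1/99))) = 45/(5/99) = 45*(99/5) = 891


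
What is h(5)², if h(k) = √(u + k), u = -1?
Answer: 4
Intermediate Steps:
h(k) = √(-1 + k)
h(5)² = (√(-1 + 5))² = (√4)² = 2² = 4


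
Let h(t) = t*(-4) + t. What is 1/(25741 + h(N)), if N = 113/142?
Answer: 142/3654883 ≈ 3.8852e-5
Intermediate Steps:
N = 113/142 (N = 113*(1/142) = 113/142 ≈ 0.79577)
h(t) = -3*t (h(t) = -4*t + t = -3*t)
1/(25741 + h(N)) = 1/(25741 - 3*113/142) = 1/(25741 - 339/142) = 1/(3654883/142) = 142/3654883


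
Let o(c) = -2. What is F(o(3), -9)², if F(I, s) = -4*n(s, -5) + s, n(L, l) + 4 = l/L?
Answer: 1849/81 ≈ 22.827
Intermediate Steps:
n(L, l) = -4 + l/L
F(I, s) = 16 + s + 20/s (F(I, s) = -4*(-4 - 5/s) + s = (16 + 20/s) + s = 16 + s + 20/s)
F(o(3), -9)² = (16 - 9 + 20/(-9))² = (16 - 9 + 20*(-⅑))² = (16 - 9 - 20/9)² = (43/9)² = 1849/81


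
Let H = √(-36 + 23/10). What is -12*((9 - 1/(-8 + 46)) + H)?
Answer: -2046/19 - 6*I*√3370/5 ≈ -107.68 - 69.662*I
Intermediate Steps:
H = I*√3370/10 (H = √(-36 + 23*(⅒)) = √(-36 + 23/10) = √(-337/10) = I*√3370/10 ≈ 5.8052*I)
-12*((9 - 1/(-8 + 46)) + H) = -12*((9 - 1/(-8 + 46)) + I*√3370/10) = -12*((9 - 1/38) + I*√3370/10) = -12*(341/38 + I*√3370/10) = -2046/19 - 6*I*√3370/5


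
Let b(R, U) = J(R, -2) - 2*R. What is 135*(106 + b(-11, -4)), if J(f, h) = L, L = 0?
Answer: 17280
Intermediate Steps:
J(f, h) = 0
b(R, U) = -2*R (b(R, U) = 0 - 2*R = -2*R)
135*(106 + b(-11, -4)) = 135*(106 - 2*(-11)) = 135*(106 + 22) = 135*128 = 17280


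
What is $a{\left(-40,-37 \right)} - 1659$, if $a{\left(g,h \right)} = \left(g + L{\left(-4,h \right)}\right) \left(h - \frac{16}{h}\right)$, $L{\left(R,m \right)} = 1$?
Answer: $- \frac{8616}{37} \approx -232.86$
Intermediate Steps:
$a{\left(g,h \right)} = \left(1 + g\right) \left(h - \frac{16}{h}\right)$ ($a{\left(g,h \right)} = \left(g + 1\right) \left(h - \frac{16}{h}\right) = \left(1 + g\right) \left(h - \frac{16}{h}\right)$)
$a{\left(-40,-37 \right)} - 1659 = \frac{-16 - -640 + \left(-37\right)^{2} \left(1 - 40\right)}{-37} - 1659 = - \frac{-16 + 640 + 1369 \left(-39\right)}{37} - 1659 = - \frac{-16 + 640 - 53391}{37} - 1659 = \left(- \frac{1}{37}\right) \left(-52767\right) - 1659 = \frac{52767}{37} - 1659 = - \frac{8616}{37}$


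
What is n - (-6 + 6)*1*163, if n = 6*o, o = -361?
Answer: -2166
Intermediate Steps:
n = -2166 (n = 6*(-361) = -2166)
n - (-6 + 6)*1*163 = -2166 - (-6 + 6)*1*163 = -2166 - 0*1*163 = -2166 - 0*163 = -2166 - 1*0 = -2166 + 0 = -2166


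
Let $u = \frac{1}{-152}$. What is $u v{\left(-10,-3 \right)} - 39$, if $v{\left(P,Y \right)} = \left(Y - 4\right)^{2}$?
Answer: $- \frac{5977}{152} \approx -39.322$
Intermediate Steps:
$v{\left(P,Y \right)} = \left(-4 + Y\right)^{2}$
$u = - \frac{1}{152} \approx -0.0065789$
$u v{\left(-10,-3 \right)} - 39 = - \frac{\left(-4 - 3\right)^{2}}{152} - 39 = - \frac{\left(-7\right)^{2}}{152} - 39 = \left(- \frac{1}{152}\right) 49 - 39 = - \frac{49}{152} - 39 = - \frac{5977}{152}$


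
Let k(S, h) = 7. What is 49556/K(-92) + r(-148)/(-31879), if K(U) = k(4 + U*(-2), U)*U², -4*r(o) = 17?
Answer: 197505941/236095874 ≈ 0.83655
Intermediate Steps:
r(o) = -17/4 (r(o) = -¼*17 = -17/4)
K(U) = 7*U²
49556/K(-92) + r(-148)/(-31879) = 49556/((7*(-92)²)) - 17/4/(-31879) = 49556/((7*8464)) - 17/4*(-1/31879) = 49556/59248 + 17/127516 = 49556*(1/59248) + 17/127516 = 12389/14812 + 17/127516 = 197505941/236095874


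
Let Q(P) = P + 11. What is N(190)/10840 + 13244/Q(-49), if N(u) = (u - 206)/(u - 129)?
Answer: -547341448/1570445 ≈ -348.53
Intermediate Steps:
N(u) = (-206 + u)/(-129 + u)
Q(P) = 11 + P
N(190)/10840 + 13244/Q(-49) = ((-206 + 190)/(-129 + 190))/10840 + 13244/(11 - 49) = (-16/61)*(1/10840) + 13244/(-38) = ((1/61)*(-16))*(1/10840) + 13244*(-1/38) = -16/61*1/10840 - 6622/19 = -2/82655 - 6622/19 = -547341448/1570445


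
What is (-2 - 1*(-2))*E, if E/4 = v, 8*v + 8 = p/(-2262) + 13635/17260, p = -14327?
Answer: 0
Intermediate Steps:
v = -3421057/31233696 (v = -1 + (-14327/(-2262) + 13635/17260)/8 = -1 + (-14327*(-1/2262) + 13635*(1/17260))/8 = -1 + (14327/2262 + 2727/3452)/8 = -1 + (1/8)*(27812639/3904212) = -1 + 27812639/31233696 = -3421057/31233696 ≈ -0.10953)
E = -3421057/7808424 (E = 4*(-3421057/31233696) = -3421057/7808424 ≈ -0.43812)
(-2 - 1*(-2))*E = (-2 - 1*(-2))*(-3421057/7808424) = (-2 + 2)*(-3421057/7808424) = 0*(-3421057/7808424) = 0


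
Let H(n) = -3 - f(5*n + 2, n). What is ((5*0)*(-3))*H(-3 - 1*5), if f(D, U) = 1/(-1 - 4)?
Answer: 0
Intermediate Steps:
f(D, U) = -⅕ (f(D, U) = 1/(-5) = -⅕)
H(n) = -14/5 (H(n) = -3 - 1*(-⅕) = -3 + ⅕ = -14/5)
((5*0)*(-3))*H(-3 - 1*5) = ((5*0)*(-3))*(-14/5) = (0*(-3))*(-14/5) = 0*(-14/5) = 0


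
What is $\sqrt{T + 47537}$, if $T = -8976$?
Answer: $\sqrt{38561} \approx 196.37$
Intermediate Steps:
$\sqrt{T + 47537} = \sqrt{-8976 + 47537} = \sqrt{38561}$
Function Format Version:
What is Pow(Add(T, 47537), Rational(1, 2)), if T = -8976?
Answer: Pow(38561, Rational(1, 2)) ≈ 196.37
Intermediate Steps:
Pow(Add(T, 47537), Rational(1, 2)) = Pow(Add(-8976, 47537), Rational(1, 2)) = Pow(38561, Rational(1, 2))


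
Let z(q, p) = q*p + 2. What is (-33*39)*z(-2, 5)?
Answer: 10296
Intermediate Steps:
z(q, p) = 2 + p*q (z(q, p) = p*q + 2 = 2 + p*q)
(-33*39)*z(-2, 5) = (-33*39)*(2 + 5*(-2)) = -1287*(2 - 10) = -1287*(-8) = 10296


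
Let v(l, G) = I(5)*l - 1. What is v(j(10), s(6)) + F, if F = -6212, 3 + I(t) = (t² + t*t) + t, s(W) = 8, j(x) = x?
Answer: -5693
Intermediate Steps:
I(t) = -3 + t + 2*t² (I(t) = -3 + ((t² + t*t) + t) = -3 + ((t² + t²) + t) = -3 + (2*t² + t) = -3 + (t + 2*t²) = -3 + t + 2*t²)
v(l, G) = -1 + 52*l (v(l, G) = (-3 + 5 + 2*5²)*l - 1 = (-3 + 5 + 2*25)*l - 1 = (-3 + 5 + 50)*l - 1 = 52*l - 1 = -1 + 52*l)
v(j(10), s(6)) + F = (-1 + 52*10) - 6212 = (-1 + 520) - 6212 = 519 - 6212 = -5693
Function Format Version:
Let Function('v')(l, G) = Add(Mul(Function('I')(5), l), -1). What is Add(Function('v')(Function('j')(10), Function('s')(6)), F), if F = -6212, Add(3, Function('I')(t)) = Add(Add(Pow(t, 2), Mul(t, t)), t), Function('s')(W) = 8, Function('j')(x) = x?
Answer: -5693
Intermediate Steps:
Function('I')(t) = Add(-3, t, Mul(2, Pow(t, 2))) (Function('I')(t) = Add(-3, Add(Add(Pow(t, 2), Mul(t, t)), t)) = Add(-3, Add(Add(Pow(t, 2), Pow(t, 2)), t)) = Add(-3, Add(Mul(2, Pow(t, 2)), t)) = Add(-3, Add(t, Mul(2, Pow(t, 2)))) = Add(-3, t, Mul(2, Pow(t, 2))))
Function('v')(l, G) = Add(-1, Mul(52, l)) (Function('v')(l, G) = Add(Mul(Add(-3, 5, Mul(2, Pow(5, 2))), l), -1) = Add(Mul(Add(-3, 5, Mul(2, 25)), l), -1) = Add(Mul(Add(-3, 5, 50), l), -1) = Add(Mul(52, l), -1) = Add(-1, Mul(52, l)))
Add(Function('v')(Function('j')(10), Function('s')(6)), F) = Add(Add(-1, Mul(52, 10)), -6212) = Add(Add(-1, 520), -6212) = Add(519, -6212) = -5693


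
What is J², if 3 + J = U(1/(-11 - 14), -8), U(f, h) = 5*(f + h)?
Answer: 46656/25 ≈ 1866.2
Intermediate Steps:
U(f, h) = 5*f + 5*h
J = -216/5 (J = -3 + (5/(-11 - 14) + 5*(-8)) = -3 + (5/(-25) - 40) = -3 + (5*(-1/25) - 40) = -3 + (-⅕ - 40) = -3 - 201/5 = -216/5 ≈ -43.200)
J² = (-216/5)² = 46656/25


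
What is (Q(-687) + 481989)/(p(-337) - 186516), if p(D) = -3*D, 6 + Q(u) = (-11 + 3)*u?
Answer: -162493/61835 ≈ -2.6278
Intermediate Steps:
Q(u) = -6 - 8*u (Q(u) = -6 + (-11 + 3)*u = -6 - 8*u)
(Q(-687) + 481989)/(p(-337) - 186516) = ((-6 - 8*(-687)) + 481989)/(-3*(-337) - 186516) = ((-6 + 5496) + 481989)/(1011 - 186516) = (5490 + 481989)/(-185505) = 487479*(-1/185505) = -162493/61835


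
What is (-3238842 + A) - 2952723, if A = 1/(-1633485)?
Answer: -10113828554026/1633485 ≈ -6.1916e+6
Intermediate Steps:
A = -1/1633485 ≈ -6.1219e-7
(-3238842 + A) - 2952723 = (-3238842 - 1/1633485) - 2952723 = -5290599824371/1633485 - 2952723 = -10113828554026/1633485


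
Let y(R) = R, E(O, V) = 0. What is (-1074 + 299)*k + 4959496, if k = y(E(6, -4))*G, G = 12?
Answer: 4959496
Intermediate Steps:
k = 0 (k = 0*12 = 0)
(-1074 + 299)*k + 4959496 = (-1074 + 299)*0 + 4959496 = -775*0 + 4959496 = 0 + 4959496 = 4959496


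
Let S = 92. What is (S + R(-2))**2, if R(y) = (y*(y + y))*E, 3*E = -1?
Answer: 71824/9 ≈ 7980.4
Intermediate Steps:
E = -1/3 (E = (1/3)*(-1) = -1/3 ≈ -0.33333)
R(y) = -2*y**2/3 (R(y) = (y*(y + y))*(-1/3) = (y*(2*y))*(-1/3) = (2*y**2)*(-1/3) = -2*y**2/3)
(S + R(-2))**2 = (92 - 2/3*(-2)**2)**2 = (92 - 2/3*4)**2 = (92 - 8/3)**2 = (268/3)**2 = 71824/9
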